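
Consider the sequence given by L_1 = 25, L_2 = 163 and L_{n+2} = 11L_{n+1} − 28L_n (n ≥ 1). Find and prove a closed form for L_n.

Claim: L_n = 3·7^n + 4^n.

Base cases: L_1 = 25 and 3·7^1 + 4^1 = 25; L_2 = 163 and 3·7^2 + 4^2 = 163.
Assume L_i = 3·7^i + 4^i for all 1 ≤ i ≤ j, where j ≥ 2.
Then L_{j+1} = 11L_j − 28L_{j−1} = 11·(3·7^j + 4^j) − 28·(3·7^{j−1} + 4^{j−1}) = 3·(11·7 − 28)7^{j−1} + (11·4 − 28)4^{j−1} = 147·7^{j−1} + 16·4^{j−1} = 3·7^{j+1} + 4^{j+1}.
This completes the inductive step, so L_n = 3·7^n + 4^n for all n ≥ 1.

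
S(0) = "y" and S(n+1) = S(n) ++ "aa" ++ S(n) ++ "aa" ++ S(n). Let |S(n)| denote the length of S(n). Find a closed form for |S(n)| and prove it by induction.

Claim: |S(n)| = 3^{n+1} − 2.

Base case: |S(0)| = 1, and 3^{0+1} − 2 = 1.
Assume |S(j)| = 3^{j+1} − 2.
Then |S(j+1)| = 3|S(j)| + 4 = 3(3^{j+1} − 2) + 4 = 3^{j+2} − 6 + 4 = 3^{j+2} − 2.
Hence |S(n)| = 3^{n+1} − 2 for every n ≥ 0, by induction.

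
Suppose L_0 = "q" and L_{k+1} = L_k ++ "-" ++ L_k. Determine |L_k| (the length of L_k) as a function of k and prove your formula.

Claim: |L_k| = 2^{k+1} − 1.

Base case: |L_0| = 1, and 2^{0+1} − 1 = 1.
Assume |L_r| = 2^{r+1} − 1.
Then |L_{r+1}| = |L_r| + 1 + |L_r| = 2|L_r| + 1 = 2(2^{r+1} − 1) + 1 = 2^{r+2} − 2 + 1 = 2^{r+2} − 1.
So the formula holds for r+1, and by induction |L_k| = 2^{k+1} − 1 for all k ≥ 0.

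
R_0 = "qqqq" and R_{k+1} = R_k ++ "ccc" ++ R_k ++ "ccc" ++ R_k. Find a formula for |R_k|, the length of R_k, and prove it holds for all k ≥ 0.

Claim: |R_k| = 7·3^k − 3.

Base case: |R_0| = 4, and 7·3^0 − 3 = 4.
Assume |R_r| = 7·3^r − 3.
Then |R_{r+1}| = 3|R_r| + 6 = 3(7·3^r − 3) + 6 = 7·3^{r+1} − 9 + 6 = 7·3^{r+1} − 3.
This completes the inductive step, so |R_k| = 7·3^k − 3 for all k ≥ 0.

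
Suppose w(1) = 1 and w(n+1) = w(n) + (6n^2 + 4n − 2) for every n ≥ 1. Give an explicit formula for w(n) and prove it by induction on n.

Claim: w(n) = 2n^3 − n^2 − 3n + 3.

Base case: w(1) = 1, and 2·1^3 − 1^2 − 3·1 + 3 = 1.
Assume w(j) = 2j^3 − j^2 − 3j + 3.
Then w(j+1) = w(j) + (6j^2 + 4j − 2) = (2j^3 − j^2 − 3j + 3) + (6j^2 + 4j − 2) = 2j^3 + 5j^2 + j + 1,
and 2·(j+1)^3 − (j+1)^2 − 3·(j+1) + 3 = 2j^3 + 5j^2 + j + 1.
By induction, w(n) = 2n^3 − n^2 − 3n + 3 for all n ≥ 1.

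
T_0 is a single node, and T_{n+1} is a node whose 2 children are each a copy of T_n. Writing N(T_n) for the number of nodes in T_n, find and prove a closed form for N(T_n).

Claim: N(T_n) = 2^{n+1} − 1.

Base case: N(T_0) = 1, and 2^{0+1} − 1 = 1.
Assume N(T_j) = 2^{j+1} − 1.
Then N(T_{j+1}) = 1 + 2N(T_j) = 1 + 2(2^{j+1} − 1) = 2^{j+2} − 2 + 1 = 2^{j+2} − 1.
This completes the inductive step, so N(T_n) = 2^{n+1} − 1 for all n ≥ 0.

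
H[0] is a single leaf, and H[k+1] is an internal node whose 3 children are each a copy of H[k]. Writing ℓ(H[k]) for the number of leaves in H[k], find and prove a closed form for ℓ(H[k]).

Claim: ℓ(H[k]) = 3^k.

Base case: ℓ(H[0]) = 1, and 3^0 = 1.
Assume ℓ(H[j]) = 3^j.
Then ℓ(H[j+1]) = 3·ℓ(H[j]) = 3·3^j = 3^{j+1}.
So the formula holds for j+1, and by induction ℓ(H[k]) = 3^k for all k ≥ 0.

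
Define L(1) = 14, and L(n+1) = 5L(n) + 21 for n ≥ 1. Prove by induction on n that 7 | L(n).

Base case: L(1) = 14 = 7·2, so 7 | L(1).
Assume 7 | L(r), so L(r) = 7t for some integer t.
Then L(r+1) = 5L(r) + 21 = 5·(7t) + 21 = 7(5t + 3), so 7 | L(r+1).
By induction, 7 | L(n) for all n ≥ 1.

7 | L(n)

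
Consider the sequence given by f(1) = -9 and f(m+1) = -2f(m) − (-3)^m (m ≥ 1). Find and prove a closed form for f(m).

Claim: f(m) = 3·(-2)^m + (-3)^m.

Base case: f(1) = -9, and 3·(-2)^1 + (-3)^1 = -6 − 3 = -9.
Assume f(k) = 3·(-2)^k + (-3)^k for some k ≥ 1.
Then f(k+1) = -2f(k) − (-3)^k = -2·(3·(-2)^k + (-3)^k) − (-3)^k = 3·(-2)^{k+1} − 2·(-3)^k − (-3)^k = 3·(-2)^{k+1} − 3·(-3)^k = 3·(-2)^{k+1} + (-3)^{k+1}.
So the formula holds for k+1, and by induction f(m) = 3·(-2)^m + (-3)^m for all m ≥ 1.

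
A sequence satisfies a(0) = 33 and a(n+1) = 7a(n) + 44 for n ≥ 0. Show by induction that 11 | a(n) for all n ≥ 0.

Base case: a(0) = 33 = 11·3, so 11 | a(0).
Assume 11 | a(r), so a(r) = 11t for some integer t.
Then a(r+1) = 7a(r) + 44 = 7·(11t) + 44 = 11(7t + 4), so 11 | a(r+1).
This completes the inductive step, so 11 | a(n) for all n ≥ 0.

11 | a(n)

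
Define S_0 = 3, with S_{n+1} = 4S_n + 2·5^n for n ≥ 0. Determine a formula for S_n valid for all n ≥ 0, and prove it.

Claim: S_n = 4^n + 2·5^n.

Base case: S_0 = 3, and 4^0 + 2·5^0 = 1 + 2 = 3.
Assume S_j = 4^j + 2·5^j for some j ≥ 0.
Then S_{j+1} = 4S_j + 2·5^j = 4·(4^j + 2·5^j) + 2·5^j = 4^{j+1} + 8·5^j + 2·5^j = 4^{j+1} + 10·5^j = 4^{j+1} + 2·5^{j+1}.
By induction, S_n = 4^n + 2·5^n for all n ≥ 0.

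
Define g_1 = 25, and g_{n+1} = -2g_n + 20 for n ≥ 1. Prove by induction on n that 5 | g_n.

Base case: g_1 = 25 = 5·5, so 5 | g_1.
Assume 5 | g_m, so g_m = 5t for some integer t.
Then g_{m+1} = -2g_m + 20 = -2·(5t) + 20 = 5(-2t + 4), so 5 | g_{m+1}.
So the property holds for m+1, and by induction 5 | g_n for all n ≥ 1.

5 | g_n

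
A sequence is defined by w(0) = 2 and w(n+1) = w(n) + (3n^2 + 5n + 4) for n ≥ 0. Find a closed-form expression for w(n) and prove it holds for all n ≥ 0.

Claim: w(n) = n^3 + n^2 + 2n + 2.

Base case: w(0) = 2, and 0^3 + 0^2 + 2·0 + 2 = 2.
Assume w(m) = m^3 + m^2 + 2m + 2.
Then w(m+1) = w(m) + (3m^2 + 5m + 4) = (m^3 + m^2 + 2m + 2) + (3m^2 + 5m + 4) = m^3 + 4m^2 + 7m + 6,
and (m+1)^3 + (m+1)^2 + 2·(m+1) + 2 = m^3 + 4m^2 + 7m + 6.
Hence w(n) = n^3 + n^2 + 2n + 2 for every n ≥ 0, by induction.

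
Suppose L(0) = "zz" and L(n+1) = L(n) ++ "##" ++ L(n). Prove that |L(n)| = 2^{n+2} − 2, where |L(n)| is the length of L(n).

Base case: |L(0)| = 2, and 2^{0+2} − 2 = 2.
Assume |L(m)| = 2^{m+2} − 2.
Then |L(m+1)| = |L(m)| + 2 + |L(m)| = 2|L(m)| + 2 = 2(2^{m+2} − 2) + 2 = 2^{m+3} − 4 + 2 = 2^{m+3} − 2.
By induction, |L(n)| = 2^{n+2} − 2 for all n ≥ 0.

|L(n)| = 2^{n+2} − 2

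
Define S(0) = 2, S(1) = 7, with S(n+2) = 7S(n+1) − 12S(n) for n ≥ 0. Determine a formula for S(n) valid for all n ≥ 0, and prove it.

Claim: S(n) = 3^n + 4^n.

Base cases: S(0) = 2 and 3^0 + 4^0 = 2; S(1) = 7 and 3^1 + 4^1 = 7.
Assume S(j) = 3^j + 4^j for all 0 ≤ j ≤ k, where k ≥ 1.
Then S(k+1) = 7S(k) − 12S(k−1) = 7·(3^k + 4^k) − 12·(3^{k−1} + 4^{k−1}) = (7·3 − 12)3^{k−1} + (7·4 − 12)4^{k−1} = 9·3^{k−1} + 16·4^{k−1} = 3^{k+1} + 4^{k+1}.
By strong induction, S(n) = 3^n + 4^n for all n ≥ 0.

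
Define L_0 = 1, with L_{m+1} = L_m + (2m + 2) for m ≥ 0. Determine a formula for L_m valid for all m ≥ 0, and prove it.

Claim: L_m = m^2 + m + 1.

Base case: L_0 = 1, and 0^2 + 0 + 1 = 1.
Assume L_r = r^2 + r + 1.
Then L_{r+1} = L_r + (2r + 2) = (r^2 + r + 1) + (2r + 2) = r^2 + 3r + 3,
and (r+1)^2 + (r+1) + 1 = r^2 + 3r + 3.
By induction, L_m = m^2 + m + 1 for all m ≥ 0.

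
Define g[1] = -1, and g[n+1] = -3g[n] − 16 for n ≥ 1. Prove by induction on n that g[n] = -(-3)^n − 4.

Base case: g[1] = -1, and -(-3)^1 − 4 = 3 − 4 = -1.
Assume g[k] = -(-3)^k − 4 for some k ≥ 1.
Then g[k+1] = -3g[k] − 16 = -3·(-(-3)^k − 4) − 16 = 3·(-3)^k + 12 − 16 = -(-3)^{k+1} − 4.
Hence g[n] = -(-3)^n − 4 for every n ≥ 1, by induction.

g[n] = -(-3)^n − 4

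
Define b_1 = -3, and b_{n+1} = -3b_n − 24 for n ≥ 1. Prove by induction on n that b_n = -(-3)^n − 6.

Base case: b_1 = -3, and -(-3)^1 − 6 = 3 − 6 = -3.
Assume b_r = -(-3)^r − 6 for some r ≥ 1.
Then b_{r+1} = -3b_r − 24 = -3·(-(-3)^r − 6) − 24 = 3·(-3)^r + 18 − 24 = -(-3)^{r+1} − 6.
So the formula holds for r+1, and by induction b_n = -(-3)^n − 6 for all n ≥ 1.

b_n = -(-3)^n − 6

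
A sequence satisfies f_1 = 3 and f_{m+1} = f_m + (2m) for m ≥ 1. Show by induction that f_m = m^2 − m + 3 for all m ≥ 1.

Base case: f_1 = 3, and 1^2 − 1 + 3 = 3.
Assume f_k = k^2 − k + 3.
Then f_{k+1} = f_k + (2k) = (k^2 − k + 3) + (2k) = k^2 + k + 3,
and (k+1)^2 − (k+1) + 3 = k^2 + k + 3.
This completes the inductive step, so f_m = m^2 − m + 3 for all m ≥ 1.

f_m = m^2 − m + 3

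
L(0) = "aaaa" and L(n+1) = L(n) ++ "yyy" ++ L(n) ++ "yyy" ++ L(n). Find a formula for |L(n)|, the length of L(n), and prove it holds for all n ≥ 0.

Claim: |L(n)| = 7·3^n − 3.

Base case: |L(0)| = 4, and 7·3^0 − 3 = 4.
Assume |L(k)| = 7·3^k − 3.
Then |L(k+1)| = 3|L(k)| + 6 = 3(7·3^k − 3) + 6 = 7·3^{k+1} − 9 + 6 = 7·3^{k+1} − 3.
By induction, |L(n)| = 7·3^n − 3 for all n ≥ 0.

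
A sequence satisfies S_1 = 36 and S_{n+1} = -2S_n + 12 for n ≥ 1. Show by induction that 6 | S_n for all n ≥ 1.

Base case: S_1 = 36 = 6·6, so 6 | S_1.
Assume 6 | S_k, so S_k = 6t for some integer t.
Then S_{k+1} = -2S_k + 12 = -2·(6t) + 12 = 6(-2t + 2), so 6 | S_{k+1}.
Hence 6 | S_n for every n ≥ 1, by induction.

6 | S_n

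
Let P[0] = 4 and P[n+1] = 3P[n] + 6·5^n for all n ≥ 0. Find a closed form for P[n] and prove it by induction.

Claim: P[n] = 3^n + 3·5^n.

Base case: P[0] = 4, and 3^0 + 3·5^0 = 1 + 3 = 4.
Assume P[m] = 3^m + 3·5^m for some m ≥ 0.
Then P[m+1] = 3P[m] + 6·5^m = 3·(3^m + 3·5^m) + 6·5^m = 3^{m+1} + 9·5^m + 6·5^m = 3^{m+1} + 15·5^m = 3^{m+1} + 3·5^{m+1}.
So the formula holds for m+1, and by induction P[n] = 3^n + 3·5^n for all n ≥ 0.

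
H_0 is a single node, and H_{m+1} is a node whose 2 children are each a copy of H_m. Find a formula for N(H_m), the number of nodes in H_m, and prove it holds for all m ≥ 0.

Claim: N(H_m) = 2^{m+1} − 1.

Base case: N(H_0) = 1, and 2^{0+1} − 1 = 1.
Assume N(H_r) = 2^{r+1} − 1.
Then N(H_{r+1}) = 1 + 2N(H_r) = 1 + 2(2^{r+1} − 1) = 2^{r+2} − 2 + 1 = 2^{r+2} − 1.
This completes the inductive step, so N(H_m) = 2^{m+1} − 1 for all m ≥ 0.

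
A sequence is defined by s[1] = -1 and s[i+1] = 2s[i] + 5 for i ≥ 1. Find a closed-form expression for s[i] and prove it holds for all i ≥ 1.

Claim: s[i] = 2^{i+1} − 5.

Base case: s[1] = -1, and 2^{1+1} − 5 = 4 − 5 = -1.
Assume s[j] = 2^{j+1} − 5 for some j ≥ 1.
Then s[j+1] = 2s[j] + 5 = 2·(2^{j+1} − 5) + 5 = 2^{j+2} − 10 + 5 = 2^{j+2} − 5.
Hence s[i] = 2^{i+1} − 5 for every i ≥ 1, by induction.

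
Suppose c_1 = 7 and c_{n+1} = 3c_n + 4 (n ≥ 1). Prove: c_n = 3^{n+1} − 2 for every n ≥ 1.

Base case: c_1 = 7, and 3^{1+1} − 2 = 9 − 2 = 7.
Assume c_r = 3^{r+1} − 2 for some r ≥ 1.
Then c_{r+1} = 3c_r + 4 = 3·(3^{r+1} − 2) + 4 = 3^{r+2} − 6 + 4 = 3^{r+2} − 2.
So the formula holds for r+1, and by induction c_n = 3^{n+1} − 2 for all n ≥ 1.

c_n = 3^{n+1} − 2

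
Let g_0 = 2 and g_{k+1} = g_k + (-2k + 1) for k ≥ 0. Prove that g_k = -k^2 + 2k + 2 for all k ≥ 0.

Base case: g_0 = 2, and -0^2 + 2·0 + 2 = 2.
Assume g_m = -m^2 + 2m + 2.
Then g_{m+1} = g_m + (-2m + 1) = (-m^2 + 2m + 2) + (-2m + 1) = -m^2 + 3,
and -(m+1)^2 + 2·(m+1) + 2 = -m^2 + 3.
This completes the inductive step, so g_k = -k^2 + 2k + 2 for all k ≥ 0.

g_k = -k^2 + 2k + 2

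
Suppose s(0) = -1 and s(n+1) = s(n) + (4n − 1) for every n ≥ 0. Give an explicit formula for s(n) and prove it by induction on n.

Claim: s(n) = 2n^2 − 3n − 1.

Base case: s(0) = -1, and 2·0^2 − 3·0 − 1 = -1.
Assume s(r) = 2r^2 − 3r − 1.
Then s(r+1) = s(r) + (4r − 1) = (2r^2 − 3r − 1) + (4r − 1) = 2r^2 + r − 2,
and 2·(r+1)^2 − 3·(r+1) − 1 = 2r^2 + r − 2.
This completes the inductive step, so s(n) = 2n^2 − 3n − 1 for all n ≥ 0.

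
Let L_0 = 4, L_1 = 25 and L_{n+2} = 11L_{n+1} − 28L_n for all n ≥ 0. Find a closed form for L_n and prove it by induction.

Claim: L_n = 3·7^n + 4^n.

Base cases: L_0 = 4 and 3·7^0 + 4^0 = 4; L_1 = 25 and 3·7^1 + 4^1 = 25.
Assume L_j = 3·7^j + 4^j for all 0 ≤ j ≤ r, where r ≥ 1.
Then L_{r+1} = 11L_r − 28L_{r−1} = 11·(3·7^r + 4^r) − 28·(3·7^{r−1} + 4^{r−1}) = 3·(11·7 − 28)7^{r−1} + (11·4 − 28)4^{r−1} = 147·7^{r−1} + 16·4^{r−1} = 3·7^{r+1} + 4^{r+1}.
So the formula holds for r+1, and by strong induction L_n = 3·7^n + 4^n for all n ≥ 0.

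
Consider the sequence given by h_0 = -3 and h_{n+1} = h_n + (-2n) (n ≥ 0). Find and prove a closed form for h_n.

Claim: h_n = -n^2 + n − 3.

Base case: h_0 = -3, and -0^2 + 0 − 3 = -3.
Assume h_k = -k^2 + k − 3.
Then h_{k+1} = h_k + (-2k) = (-k^2 + k − 3) + (-2k) = -k^2 − k − 3,
and -(k+1)^2 + (k+1) − 3 = -k^2 − k − 3.
This completes the inductive step, so h_n = -n^2 + n − 3 for all n ≥ 0.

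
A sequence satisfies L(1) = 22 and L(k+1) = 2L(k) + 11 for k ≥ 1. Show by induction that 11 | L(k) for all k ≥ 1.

Base case: L(1) = 22 = 11·2, so 11 | L(1).
Assume 11 | L(j), so L(j) = 11t for some integer t.
Then L(j+1) = 2L(j) + 11 = 2·(11t) + 11 = 11(2t + 1), so 11 | L(j+1).
This completes the inductive step, so 11 | L(k) for all k ≥ 1.

11 | L(k)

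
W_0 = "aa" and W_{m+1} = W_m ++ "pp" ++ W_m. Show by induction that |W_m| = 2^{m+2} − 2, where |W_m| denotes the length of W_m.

Base case: |W_0| = 2, and 2^{0+2} − 2 = 2.
Assume |W_k| = 2^{k+2} − 2.
Then |W_{k+1}| = |W_k| + 2 + |W_k| = 2|W_k| + 2 = 2(2^{k+2} − 2) + 2 = 2^{k+3} − 4 + 2 = 2^{k+3} − 2.
This completes the inductive step, so |W_m| = 2^{m+2} − 2 for all m ≥ 0.

|W_m| = 2^{m+2} − 2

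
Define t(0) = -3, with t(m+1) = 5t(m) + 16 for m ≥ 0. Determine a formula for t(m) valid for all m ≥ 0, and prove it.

Claim: t(m) = 5^m − 4.

Base case: t(0) = -3, and 5^0 − 4 = 1 − 4 = -3.
Assume t(r) = 5^r − 4 for some r ≥ 0.
Then t(r+1) = 5t(r) + 16 = 5·(5^r − 4) + 16 = 5^{r+1} − 20 + 16 = 5^{r+1} − 4.
So the formula holds for r+1, and by induction t(m) = 5^m − 4 for all m ≥ 0.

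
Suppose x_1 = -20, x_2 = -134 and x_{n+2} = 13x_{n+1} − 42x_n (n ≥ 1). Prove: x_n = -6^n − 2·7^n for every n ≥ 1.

Base cases: x_1 = -20 and -6^1 − 2·7^1 = -20; x_2 = -134 and -6^2 − 2·7^2 = -134.
Assume x_j = -6^j − 2·7^j for all 1 ≤ j ≤ k, where k ≥ 2.
Then x_{k+1} = 13x_k − 42x_{k−1} = 13·(-6^k − 2·7^k) − 42·(-6^{k−1} − 2·7^{k−1}) = -(13·6 − 42)6^{k−1} − 2·(13·7 − 42)7^{k−1} = -36·6^{k−1} − 98·7^{k−1} = -6^{k+1} − 2·7^{k+1}.
This completes the inductive step, so x_n = -6^n − 2·7^n for all n ≥ 1.

x_n = -6^n − 2·7^n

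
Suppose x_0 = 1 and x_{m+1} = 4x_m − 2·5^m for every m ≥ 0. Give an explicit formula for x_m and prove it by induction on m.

Claim: x_m = 3·4^m − 2·5^m.

Base case: x_0 = 1, and 3·4^0 − 2·5^0 = 3 − 2 = 1.
Assume x_r = 3·4^r − 2·5^r for some r ≥ 0.
Then x_{r+1} = 4x_r − 2·5^r = 4·(3·4^r − 2·5^r) − 2·5^r = 3·4^{r+1} − 8·5^r − 2·5^r = 3·4^{r+1} − 10·5^r = 3·4^{r+1} − 2·5^{r+1}.
This completes the inductive step, so x_m = 3·4^m − 2·5^m for all m ≥ 0.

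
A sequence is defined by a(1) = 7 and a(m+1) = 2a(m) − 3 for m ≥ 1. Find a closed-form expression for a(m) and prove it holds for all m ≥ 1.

Claim: a(m) = 2^{m+1} + 3.

Base case: a(1) = 7, and 2^{1+1} + 3 = 4 + 3 = 7.
Assume a(r) = 2^{r+1} + 3 for some r ≥ 1.
Then a(r+1) = 2a(r) − 3 = 2·(2^{r+1} + 3) − 3 = 2^{r+2} + 6 − 3 = 2^{r+2} + 3.
So the formula holds for r+1, and by induction a(m) = 2^{m+1} + 3 for all m ≥ 1.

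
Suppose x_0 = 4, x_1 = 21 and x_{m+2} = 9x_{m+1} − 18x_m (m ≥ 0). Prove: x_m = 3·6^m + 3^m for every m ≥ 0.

Base cases: x_0 = 4 and 3·6^0 + 3^0 = 4; x_1 = 21 and 3·6^1 + 3^1 = 21.
Assume x_j = 3·6^j + 3^j for all 0 ≤ j ≤ r, where r ≥ 1.
Then x_{r+1} = 9x_r − 18x_{r−1} = 9·(3·6^r + 3^r) − 18·(3·6^{r−1} + 3^{r−1}) = 3·(9·6 − 18)6^{r−1} + (9·3 − 18)3^{r−1} = 108·6^{r−1} + 9·3^{r−1} = 3·6^{r+1} + 3^{r+1}.
So the formula holds for r+1, and by strong induction x_m = 3·6^m + 3^m for all m ≥ 0.

x_m = 3·6^m + 3^m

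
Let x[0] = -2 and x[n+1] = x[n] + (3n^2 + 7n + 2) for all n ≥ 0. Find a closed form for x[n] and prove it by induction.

Claim: x[n] = n^3 + 2n^2 − n − 2.

Base case: x[0] = -2, and 0^3 + 2·0^2 − 0 − 2 = -2.
Assume x[k] = k^3 + 2k^2 − k − 2.
Then x[k+1] = x[k] + (3k^2 + 7k + 2) = (k^3 + 2k^2 − k − 2) + (3k^2 + 7k + 2) = k^3 + 5k^2 + 6k,
and (k+1)^3 + 2·(k+1)^2 − (k+1) − 2 = k^3 + 5k^2 + 6k.
This completes the inductive step, so x[n] = n^3 + 2n^2 − n − 2 for all n ≥ 0.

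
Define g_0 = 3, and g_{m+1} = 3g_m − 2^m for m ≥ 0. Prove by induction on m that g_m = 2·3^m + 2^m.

Base case: g_0 = 3, and 2·3^0 + 2^0 = 2 + 1 = 3.
Assume g_j = 2·3^j + 2^j for some j ≥ 0.
Then g_{j+1} = 3g_j − 2^j = 3·(2·3^j + 2^j) − 2^j = 2·3^{j+1} + 3·2^j − 2^j = 2·3^{j+1} + 2·2^j = 2·3^{j+1} + 2^{j+1}.
Hence g_m = 2·3^m + 2^m for every m ≥ 0, by induction.

g_m = 2·3^m + 2^m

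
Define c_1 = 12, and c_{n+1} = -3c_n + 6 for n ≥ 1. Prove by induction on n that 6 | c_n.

Base case: c_1 = 12 = 6·2, so 6 | c_1.
Assume 6 | c_k, so c_k = 6t for some integer t.
Then c_{k+1} = -3c_k + 6 = -3·(6t) + 6 = 6(-3t + 1), so 6 | c_{k+1}.
This completes the inductive step, so 6 | c_n for all n ≥ 1.

6 | c_n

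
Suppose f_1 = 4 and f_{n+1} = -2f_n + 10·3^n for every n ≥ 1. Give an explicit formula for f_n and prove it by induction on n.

Claim: f_n = (-2)^n + 2·3^n.

Base case: f_1 = 4, and (-2)^1 + 2·3^1 = -2 + 6 = 4.
Assume f_m = (-2)^m + 2·3^m for some m ≥ 1.
Then f_{m+1} = -2f_m + 10·3^m = -2·((-2)^m + 2·3^m) + 10·3^m = (-2)^{m+1} − 4·3^m + 10·3^m = (-2)^{m+1} + 6·3^m = (-2)^{m+1} + 2·3^{m+1}.
Hence f_n = (-2)^n + 2·3^n for every n ≥ 1, by induction.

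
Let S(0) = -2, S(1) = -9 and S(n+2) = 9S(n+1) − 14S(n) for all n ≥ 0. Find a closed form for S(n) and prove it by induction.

Claim: S(n) = -2^n − 7^n.

Base cases: S(0) = -2 and -2^0 − 7^0 = -2; S(1) = -9 and -2^1 − 7^1 = -9.
Assume S(i) = -2^i − 7^i for all 0 ≤ i ≤ j, where j ≥ 1.
Then S(j+1) = 9S(j) − 14S(j−1) = 9·(-2^j − 7^j) − 14·(-2^{j−1} − 7^{j−1}) = -(9·2 − 14)2^{j−1} − (9·7 − 14)7^{j−1} = -4·2^{j−1} − 49·7^{j−1} = -2^{j+1} − 7^{j+1}.
This completes the inductive step, so S(n) = -2^n − 7^n for all n ≥ 0.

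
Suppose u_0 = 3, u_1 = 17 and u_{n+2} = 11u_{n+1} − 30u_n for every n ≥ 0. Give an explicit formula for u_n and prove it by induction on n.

Claim: u_n = 2·6^n + 5^n.

Base cases: u_0 = 3 and 2·6^0 + 5^0 = 3; u_1 = 17 and 2·6^1 + 5^1 = 17.
Assume u_i = 2·6^i + 5^i for all 0 ≤ i ≤ j, where j ≥ 1.
Then u_{j+1} = 11u_j − 30u_{j−1} = 11·(2·6^j + 5^j) − 30·(2·6^{j−1} + 5^{j−1}) = 2·(11·6 − 30)6^{j−1} + (11·5 − 30)5^{j−1} = 72·6^{j−1} + 25·5^{j−1} = 2·6^{j+1} + 5^{j+1}.
So the formula holds for j+1, and by strong induction u_n = 2·6^n + 5^n for all n ≥ 0.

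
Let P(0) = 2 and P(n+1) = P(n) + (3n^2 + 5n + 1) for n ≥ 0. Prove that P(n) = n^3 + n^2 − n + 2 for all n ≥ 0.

Base case: P(0) = 2, and 0^3 + 0^2 − 0 + 2 = 2.
Assume P(m) = m^3 + m^2 − m + 2.
Then P(m+1) = P(m) + (3m^2 + 5m + 1) = (m^3 + m^2 − m + 2) + (3m^2 + 5m + 1) = m^3 + 4m^2 + 4m + 3,
and (m+1)^3 + (m+1)^2 − (m+1) + 2 = m^3 + 4m^2 + 4m + 3.
Hence P(n) = n^3 + n^2 − n + 2 for every n ≥ 0, by induction.

P(n) = n^3 + n^2 − n + 2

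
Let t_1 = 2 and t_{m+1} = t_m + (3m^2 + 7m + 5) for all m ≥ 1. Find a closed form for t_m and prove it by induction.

Claim: t_m = m^3 + 2m^2 + 2m − 3.

Base case: t_1 = 2, and 1^3 + 2·1^2 + 2·1 − 3 = 2.
Assume t_k = k^3 + 2k^2 + 2k − 3.
Then t_{k+1} = t_k + (3k^2 + 7k + 5) = (k^3 + 2k^2 + 2k − 3) + (3k^2 + 7k + 5) = k^3 + 5k^2 + 9k + 2,
and (k+1)^3 + 2·(k+1)^2 + 2·(k+1) − 3 = k^3 + 5k^2 + 9k + 2.
This completes the inductive step, so t_m = m^3 + 2m^2 + 2m − 3 for all m ≥ 1.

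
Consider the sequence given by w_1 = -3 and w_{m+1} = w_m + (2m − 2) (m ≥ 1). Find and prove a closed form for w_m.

Claim: w_m = m^2 − 3m − 1.

Base case: w_1 = -3, and 1^2 − 3·1 − 1 = -3.
Assume w_k = k^2 − 3k − 1.
Then w_{k+1} = w_k + (2k − 2) = (k^2 − 3k − 1) + (2k − 2) = k^2 − k − 3,
and (k+1)^2 − 3·(k+1) − 1 = k^2 − k − 3.
This completes the inductive step, so w_m = m^2 − 3m − 1 for all m ≥ 1.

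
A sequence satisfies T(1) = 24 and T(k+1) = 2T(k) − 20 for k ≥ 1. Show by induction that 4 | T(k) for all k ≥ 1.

Base case: T(1) = 24 = 4·6, so 4 | T(1).
Assume 4 | T(j), so T(j) = 4t for some integer t.
Then T(j+1) = 2T(j) − 20 = 2·(4t) − 20 = 4(2t − 5), so 4 | T(j+1).
Hence 4 | T(k) for every k ≥ 1, by induction.

4 | T(k)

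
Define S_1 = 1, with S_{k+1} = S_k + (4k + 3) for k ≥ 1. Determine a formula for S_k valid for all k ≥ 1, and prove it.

Claim: S_k = 2k^2 + k − 2.

Base case: S_1 = 1, and 2·1^2 + 1 − 2 = 1.
Assume S_m = 2m^2 + m − 2.
Then S_{m+1} = S_m + (4m + 3) = (2m^2 + m − 2) + (4m + 3) = 2m^2 + 5m + 1,
and 2·(m+1)^2 + (m+1) − 2 = 2m^2 + 5m + 1.
This completes the inductive step, so S_k = 2k^2 + k − 2 for all k ≥ 1.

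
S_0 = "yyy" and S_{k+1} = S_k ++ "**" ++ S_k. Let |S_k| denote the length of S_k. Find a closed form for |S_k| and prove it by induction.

Claim: |S_k| = 5·2^k − 2.

Base case: |S_0| = 3, and 5·2^0 − 2 = 3.
Assume |S_j| = 5·2^j − 2.
Then |S_{j+1}| = |S_j| + 2 + |S_j| = 2|S_j| + 2 = 2(5·2^j − 2) + 2 = 5·2^{j+1} − 4 + 2 = 5·2^{j+1} − 2.
Hence |S_k| = 5·2^k − 2 for every k ≥ 0, by induction.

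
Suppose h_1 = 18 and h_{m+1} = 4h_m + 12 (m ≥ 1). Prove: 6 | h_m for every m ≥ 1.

Base case: h_1 = 18 = 6·3, so 6 | h_1.
Assume 6 | h_r, so h_r = 6t for some integer t.
Then h_{r+1} = 4h_r + 12 = 4·(6t) + 12 = 6(4t + 2), so 6 | h_{r+1}.
Hence 6 | h_m for every m ≥ 1, by induction.

6 | h_m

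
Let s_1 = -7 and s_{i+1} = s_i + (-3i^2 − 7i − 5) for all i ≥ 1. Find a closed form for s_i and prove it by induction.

Claim: s_i = -i^3 − 2i^2 − 2i − 2.

Base case: s_1 = -7, and -1^3 − 2·1^2 − 2·1 − 2 = -7.
Assume s_r = -r^3 − 2r^2 − 2r − 2.
Then s_{r+1} = s_r + (-3r^2 − 7r − 5) = (-r^3 − 2r^2 − 2r − 2) + (-3r^2 − 7r − 5) = -r^3 − 5r^2 − 9r − 7,
and -(r+1)^3 − 2·(r+1)^2 − 2·(r+1) − 2 = -r^3 − 5r^2 − 9r − 7.
Hence s_i = -i^3 − 2i^2 − 2i − 2 for every i ≥ 1, by induction.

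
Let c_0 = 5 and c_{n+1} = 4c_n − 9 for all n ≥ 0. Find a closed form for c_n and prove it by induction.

Claim: c_n = 2·4^n + 3.

Base case: c_0 = 5, and 2·4^0 + 3 = 2 + 3 = 5.
Assume c_r = 2·4^r + 3 for some r ≥ 0.
Then c_{r+1} = 4c_r − 9 = 4·(2·4^r + 3) − 9 = 8·4^r + 12 − 9 = 2·4^{r+1} + 3.
This completes the inductive step, so c_n = 2·4^n + 3 for all n ≥ 0.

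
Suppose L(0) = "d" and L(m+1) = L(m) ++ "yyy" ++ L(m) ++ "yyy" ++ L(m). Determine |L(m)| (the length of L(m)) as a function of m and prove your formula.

Claim: |L(m)| = 4·3^m − 3.

Base case: |L(0)| = 1, and 4·3^0 − 3 = 1.
Assume |L(j)| = 4·3^j − 3.
Then |L(j+1)| = 3|L(j)| + 6 = 3(4·3^j − 3) + 6 = 4·3^{j+1} − 9 + 6 = 4·3^{j+1} − 3.
By induction, |L(m)| = 4·3^m − 3 for all m ≥ 0.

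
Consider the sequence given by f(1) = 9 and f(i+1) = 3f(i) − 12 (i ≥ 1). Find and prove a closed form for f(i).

Claim: f(i) = 3^i + 6.

Base case: f(1) = 9, and 3^1 + 6 = 3 + 6 = 9.
Assume f(j) = 3^j + 6 for some j ≥ 1.
Then f(j+1) = 3f(j) − 12 = 3·(3^j + 6) − 12 = 3^{j+1} + 18 − 12 = 3^{j+1} + 6.
So the formula holds for j+1, and by induction f(i) = 3^i + 6 for all i ≥ 1.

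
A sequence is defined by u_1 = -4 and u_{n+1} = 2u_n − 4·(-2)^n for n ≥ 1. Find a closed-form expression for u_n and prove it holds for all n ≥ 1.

Claim: u_n = -2^n + (-2)^n.

Base case: u_1 = -4, and -2^1 + (-2)^1 = -2 − 2 = -4.
Assume u_m = -2^m + (-2)^m for some m ≥ 1.
Then u_{m+1} = 2u_m − 4·(-2)^m = 2·(-2^m + (-2)^m) − 4·(-2)^m = -2^{m+1} + 2·(-2)^m − 4·(-2)^m = -2^{m+1} − 2·(-2)^m = -2^{m+1} + (-2)^{m+1}.
By induction, u_n = -2^n + (-2)^n for all n ≥ 1.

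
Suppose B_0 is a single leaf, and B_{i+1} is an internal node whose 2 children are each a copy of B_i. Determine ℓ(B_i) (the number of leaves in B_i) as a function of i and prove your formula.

Claim: ℓ(B_i) = 2^i.

Base case: ℓ(B_0) = 1, and 2^0 = 1.
Assume ℓ(B_r) = 2^r.
Then ℓ(B_{r+1}) = 2·ℓ(B_r) = 2·2^r = 2^{r+1}.
By induction, ℓ(B_i) = 2^i for all i ≥ 0.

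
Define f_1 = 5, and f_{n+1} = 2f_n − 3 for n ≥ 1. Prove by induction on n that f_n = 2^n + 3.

Base case: f_1 = 5, and 2^1 + 3 = 2 + 3 = 5.
Assume f_r = 2^r + 3 for some r ≥ 1.
Then f_{r+1} = 2f_r − 3 = 2·(2^r + 3) − 3 = 2^{r+1} + 6 − 3 = 2^{r+1} + 3.
So the formula holds for r+1, and by induction f_n = 2^n + 3 for all n ≥ 1.

f_n = 2^n + 3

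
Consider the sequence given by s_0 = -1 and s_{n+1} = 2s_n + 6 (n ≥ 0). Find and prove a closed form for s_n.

Claim: s_n = 5·2^n − 6.

Base case: s_0 = -1, and 5·2^0 − 6 = 5 − 6 = -1.
Assume s_m = 5·2^m − 6 for some m ≥ 0.
Then s_{m+1} = 2s_m + 6 = 2·(5·2^m − 6) + 6 = 10·2^m − 12 + 6 = 5·2^{m+1} − 6.
Hence s_n = 5·2^n − 6 for every n ≥ 0, by induction.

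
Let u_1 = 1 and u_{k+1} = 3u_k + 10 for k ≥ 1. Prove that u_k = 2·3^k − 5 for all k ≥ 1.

Base case: u_1 = 1, and 2·3^1 − 5 = 6 − 5 = 1.
Assume u_j = 2·3^j − 5 for some j ≥ 1.
Then u_{j+1} = 3u_j + 10 = 3·(2·3^j − 5) + 10 = 6·3^j − 15 + 10 = 2·3^{j+1} − 5.
This completes the inductive step, so u_k = 2·3^k − 5 for all k ≥ 1.

u_k = 2·3^k − 5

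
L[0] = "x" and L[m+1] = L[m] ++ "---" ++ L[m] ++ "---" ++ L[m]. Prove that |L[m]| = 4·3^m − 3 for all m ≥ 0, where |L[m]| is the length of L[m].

Base case: |L[0]| = 1, and 4·3^0 − 3 = 1.
Assume |L[k]| = 4·3^k − 3.
Then |L[k+1]| = 3|L[k]| + 6 = 3(4·3^k − 3) + 6 = 4·3^{k+1} − 9 + 6 = 4·3^{k+1} − 3.
So the formula holds for k+1, and by induction |L[m]| = 4·3^m − 3 for all m ≥ 0.

|L[m]| = 4·3^m − 3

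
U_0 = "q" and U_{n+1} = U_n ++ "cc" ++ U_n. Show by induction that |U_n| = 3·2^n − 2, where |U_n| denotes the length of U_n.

Base case: |U_0| = 1, and 3·2^0 − 2 = 1.
Assume |U_k| = 3·2^k − 2.
Then |U_{k+1}| = |U_k| + 2 + |U_k| = 2|U_k| + 2 = 2(3·2^k − 2) + 2 = 3·2^{k+1} − 4 + 2 = 3·2^{k+1} − 2.
By induction, |U_n| = 3·2^n − 2 for all n ≥ 0.

|U_n| = 3·2^n − 2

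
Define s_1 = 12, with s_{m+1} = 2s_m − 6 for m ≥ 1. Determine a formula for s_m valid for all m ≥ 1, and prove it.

Claim: s_m = 3·2^m + 6.

Base case: s_1 = 12, and 3·2^1 + 6 = 6 + 6 = 12.
Assume s_r = 3·2^r + 6 for some r ≥ 1.
Then s_{r+1} = 2s_r − 6 = 2·(3·2^r + 6) − 6 = 6·2^r + 12 − 6 = 3·2^{r+1} + 6.
By induction, s_m = 3·2^m + 6 for all m ≥ 1.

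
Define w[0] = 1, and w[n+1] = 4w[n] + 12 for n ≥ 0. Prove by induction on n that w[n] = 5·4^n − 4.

Base case: w[0] = 1, and 5·4^0 − 4 = 5 − 4 = 1.
Assume w[k] = 5·4^k − 4 for some k ≥ 0.
Then w[k+1] = 4w[k] + 12 = 4·(5·4^k − 4) + 12 = 20·4^k − 16 + 12 = 5·4^{k+1} − 4.
So the formula holds for k+1, and by induction w[n] = 5·4^n − 4 for all n ≥ 0.

w[n] = 5·4^n − 4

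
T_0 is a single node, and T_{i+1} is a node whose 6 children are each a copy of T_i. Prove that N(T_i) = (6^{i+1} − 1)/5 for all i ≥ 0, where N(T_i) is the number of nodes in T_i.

Base case: N(T_0) = 1, and (6^{0+1} − 1)/5 = 1.
Assume N(T_j) = (6^{j+1} − 1)/5.
Then N(T_{j+1}) = 1 + 6N(T_j) = 1 + 6·(6^{j+1} − 1)/5 = 1 + (6^{j+2} − 6)/5 = (5 + 6^{j+2} − 6)/5 = (6^{j+2} − 1)/5.
So the formula holds for j+1, and by induction N(T_i) = (6^{i+1} − 1)/5 for all i ≥ 0.

N(T_i) = (6^{i+1} − 1)/5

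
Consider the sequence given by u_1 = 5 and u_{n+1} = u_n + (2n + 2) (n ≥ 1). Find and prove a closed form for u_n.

Claim: u_n = n^2 + n + 3.

Base case: u_1 = 5, and 1^2 + 1 + 3 = 5.
Assume u_k = k^2 + k + 3.
Then u_{k+1} = u_k + (2k + 2) = (k^2 + k + 3) + (2k + 2) = k^2 + 3k + 5,
and (k+1)^2 + (k+1) + 3 = k^2 + 3k + 5.
Hence u_n = n^2 + n + 3 for every n ≥ 1, by induction.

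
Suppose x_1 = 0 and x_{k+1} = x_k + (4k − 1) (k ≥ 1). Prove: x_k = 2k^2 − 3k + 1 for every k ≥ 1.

Base case: x_1 = 0, and 2·1^2 − 3·1 + 1 = 0.
Assume x_j = 2j^2 − 3j + 1.
Then x_{j+1} = x_j + (4j − 1) = (2j^2 − 3j + 1) + (4j − 1) = 2j^2 + j,
and 2·(j+1)^2 − 3·(j+1) + 1 = 2j^2 + j.
Hence x_k = 2k^2 − 3k + 1 for every k ≥ 1, by induction.

x_k = 2k^2 − 3k + 1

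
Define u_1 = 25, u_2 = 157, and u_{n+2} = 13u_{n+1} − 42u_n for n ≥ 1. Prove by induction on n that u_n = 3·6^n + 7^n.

Base cases: u_1 = 25 and 3·6^1 + 7^1 = 25; u_2 = 157 and 3·6^2 + 7^2 = 157.
Assume u_j = 3·6^j + 7^j for all 1 ≤ j ≤ k, where k ≥ 2.
Then u_{k+1} = 13u_k − 42u_{k−1} = 13·(3·6^k + 7^k) − 42·(3·6^{k−1} + 7^{k−1}) = 3·(13·6 − 42)6^{k−1} + (13·7 − 42)7^{k−1} = 108·6^{k−1} + 49·7^{k−1} = 3·6^{k+1} + 7^{k+1}.
Hence u_n = 3·6^n + 7^n for every n ≥ 1, by strong induction.

u_n = 3·6^n + 7^n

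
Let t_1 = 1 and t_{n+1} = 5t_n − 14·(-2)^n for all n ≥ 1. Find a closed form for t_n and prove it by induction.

Claim: t_n = 5^n + 2·(-2)^n.

Base case: t_1 = 1, and 5^1 + 2·(-2)^1 = 5 − 4 = 1.
Assume t_m = 5^m + 2·(-2)^m for some m ≥ 1.
Then t_{m+1} = 5t_m − 14·(-2)^m = 5·(5^m + 2·(-2)^m) − 14·(-2)^m = 5^{m+1} + 10·(-2)^m − 14·(-2)^m = 5^{m+1} − 4·(-2)^m = 5^{m+1} + 2·(-2)^{m+1}.
This completes the inductive step, so t_n = 5^n + 2·(-2)^n for all n ≥ 1.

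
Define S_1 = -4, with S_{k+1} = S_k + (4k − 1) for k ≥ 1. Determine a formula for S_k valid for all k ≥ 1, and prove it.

Claim: S_k = 2k^2 − 3k − 3.

Base case: S_1 = -4, and 2·1^2 − 3·1 − 3 = -4.
Assume S_r = 2r^2 − 3r − 3.
Then S_{r+1} = S_r + (4r − 1) = (2r^2 − 3r − 3) + (4r − 1) = 2r^2 + r − 4,
and 2·(r+1)^2 − 3·(r+1) − 3 = 2r^2 + r − 4.
By induction, S_k = 2k^2 − 3k − 3 for all k ≥ 1.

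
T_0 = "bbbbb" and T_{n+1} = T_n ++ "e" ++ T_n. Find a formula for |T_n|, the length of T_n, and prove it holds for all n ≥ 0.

Claim: |T_n| = 6·2^n − 1.

Base case: |T_0| = 5, and 6·2^0 − 1 = 5.
Assume |T_k| = 6·2^k − 1.
Then |T_{k+1}| = |T_k| + 1 + |T_k| = 2|T_k| + 1 = 2(6·2^k − 1) + 1 = 6·2^{k+1} − 2 + 1 = 6·2^{k+1} − 1.
Hence |T_n| = 6·2^n − 1 for every n ≥ 0, by induction.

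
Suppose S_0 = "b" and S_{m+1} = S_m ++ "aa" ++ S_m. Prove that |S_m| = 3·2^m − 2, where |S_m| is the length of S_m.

Base case: |S_0| = 1, and 3·2^0 − 2 = 1.
Assume |S_j| = 3·2^j − 2.
Then |S_{j+1}| = |S_j| + 2 + |S_j| = 2|S_j| + 2 = 2(3·2^j − 2) + 2 = 3·2^{j+1} − 4 + 2 = 3·2^{j+1} − 2.
By induction, |S_m| = 3·2^m − 2 for all m ≥ 0.

|S_m| = 3·2^m − 2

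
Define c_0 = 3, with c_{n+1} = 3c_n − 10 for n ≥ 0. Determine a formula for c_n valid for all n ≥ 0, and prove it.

Claim: c_n = -2·3^n + 5.

Base case: c_0 = 3, and -2·3^0 + 5 = -2 + 5 = 3.
Assume c_k = -2·3^k + 5 for some k ≥ 0.
Then c_{k+1} = 3c_k − 10 = 3·(-2·3^k + 5) − 10 = -6·3^k + 15 − 10 = -2·3^{k+1} + 5.
This completes the inductive step, so c_n = -2·3^n + 5 for all n ≥ 0.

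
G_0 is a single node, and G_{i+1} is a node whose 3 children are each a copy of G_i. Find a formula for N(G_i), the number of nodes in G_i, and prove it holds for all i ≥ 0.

Claim: N(G_i) = (3^{i+1} − 1)/2.

Base case: N(G_0) = 1, and (3^{0+1} − 1)/2 = 1.
Assume N(G_r) = (3^{r+1} − 1)/2.
Then N(G_{r+1}) = 1 + 3N(G_r) = 1 + 3·(3^{r+1} − 1)/2 = 1 + (3^{r+2} − 3)/2 = (2 + 3^{r+2} − 3)/2 = (3^{r+2} − 1)/2.
This completes the inductive step, so N(G_i) = (3^{i+1} − 1)/2 for all i ≥ 0.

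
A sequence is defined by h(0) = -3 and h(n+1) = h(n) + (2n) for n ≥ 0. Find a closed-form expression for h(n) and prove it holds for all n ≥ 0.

Claim: h(n) = n^2 − n − 3.

Base case: h(0) = -3, and 0^2 − 0 − 3 = -3.
Assume h(m) = m^2 − m − 3.
Then h(m+1) = h(m) + (2m) = (m^2 − m − 3) + (2m) = m^2 + m − 3,
and (m+1)^2 − (m+1) − 3 = m^2 + m − 3.
This completes the inductive step, so h(n) = n^2 − n − 3 for all n ≥ 0.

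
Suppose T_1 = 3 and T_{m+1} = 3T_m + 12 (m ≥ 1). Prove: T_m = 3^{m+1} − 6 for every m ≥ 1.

Base case: T_1 = 3, and 3^{1+1} − 6 = 9 − 6 = 3.
Assume T_r = 3^{r+1} − 6 for some r ≥ 1.
Then T_{r+1} = 3T_r + 12 = 3·(3^{r+1} − 6) + 12 = 3^{r+2} − 18 + 12 = 3^{r+2} − 6.
So the formula holds for r+1, and by induction T_m = 3^{m+1} − 6 for all m ≥ 1.

T_m = 3^{m+1} − 6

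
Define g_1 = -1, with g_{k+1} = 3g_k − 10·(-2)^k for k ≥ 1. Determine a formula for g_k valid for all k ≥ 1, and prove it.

Claim: g_k = 3^k + 2·(-2)^k.

Base case: g_1 = -1, and 3^1 + 2·(-2)^1 = 3 − 4 = -1.
Assume g_r = 3^r + 2·(-2)^r for some r ≥ 1.
Then g_{r+1} = 3g_r − 10·(-2)^r = 3·(3^r + 2·(-2)^r) − 10·(-2)^r = 3^{r+1} + 6·(-2)^r − 10·(-2)^r = 3^{r+1} − 4·(-2)^r = 3^{r+1} + 2·(-2)^{r+1}.
Hence g_k = 3^k + 2·(-2)^k for every k ≥ 1, by induction.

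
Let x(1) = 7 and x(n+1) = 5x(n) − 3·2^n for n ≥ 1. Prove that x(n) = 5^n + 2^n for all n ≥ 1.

Base case: x(1) = 7, and 5^1 + 2^1 = 5 + 2 = 7.
Assume x(k) = 5^k + 2^k for some k ≥ 1.
Then x(k+1) = 5x(k) − 3·2^k = 5·(5^k + 2^k) − 3·2^k = 5^{k+1} + 5·2^k − 3·2^k = 5^{k+1} + 2·2^k = 5^{k+1} + 2^{k+1}.
By induction, x(n) = 5^n + 2^n for all n ≥ 1.

x(n) = 5^n + 2^n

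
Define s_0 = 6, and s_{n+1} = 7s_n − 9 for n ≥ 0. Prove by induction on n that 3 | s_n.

Base case: s_0 = 6 = 3·2, so 3 | s_0.
Assume 3 | s_r, so s_r = 3t for some integer t.
Then s_{r+1} = 7s_r − 9 = 7·(3t) − 9 = 3(7t − 3), so 3 | s_{r+1}.
This completes the inductive step, so 3 | s_n for all n ≥ 0.

3 | s_n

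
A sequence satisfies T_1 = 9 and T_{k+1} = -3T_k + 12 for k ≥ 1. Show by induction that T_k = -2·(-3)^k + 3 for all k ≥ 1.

Base case: T_1 = 9, and -2·(-3)^1 + 3 = 6 + 3 = 9.
Assume T_j = -2·(-3)^j + 3 for some j ≥ 1.
Then T_{j+1} = -3T_j + 12 = -3·(-2·(-3)^j + 3) + 12 = 6·(-3)^j − 9 + 12 = -2·(-3)^{j+1} + 3.
Hence T_k = -2·(-3)^k + 3 for every k ≥ 1, by induction.

T_k = -2·(-3)^k + 3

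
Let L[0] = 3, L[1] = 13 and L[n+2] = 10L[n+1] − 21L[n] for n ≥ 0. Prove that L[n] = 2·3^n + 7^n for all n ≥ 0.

Base cases: L[0] = 3 and 2·3^0 + 7^0 = 3; L[1] = 13 and 2·3^1 + 7^1 = 13.
Assume L[j] = 2·3^j + 7^j for all 0 ≤ j ≤ k, where k ≥ 1.
Then L[k+1] = 10L[k] − 21L[k−1] = 10·(2·3^k + 7^k) − 21·(2·3^{k−1} + 7^{k−1}) = 2·(10·3 − 21)3^{k−1} + (10·7 − 21)7^{k−1} = 18·3^{k−1} + 49·7^{k−1} = 2·3^{k+1} + 7^{k+1}.
Hence L[n] = 2·3^n + 7^n for every n ≥ 0, by strong induction.

L[n] = 2·3^n + 7^n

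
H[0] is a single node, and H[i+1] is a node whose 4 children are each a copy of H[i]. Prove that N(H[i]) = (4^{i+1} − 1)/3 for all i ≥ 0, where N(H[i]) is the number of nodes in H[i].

Base case: N(H[0]) = 1, and (4^{0+1} − 1)/3 = 1.
Assume N(H[r]) = (4^{r+1} − 1)/3.
Then N(H[r+1]) = 1 + 4N(H[r]) = 1 + 4·(4^{r+1} − 1)/3 = 1 + (4^{r+2} − 4)/3 = (3 + 4^{r+2} − 4)/3 = (4^{r+2} − 1)/3.
This completes the inductive step, so N(H[i]) = (4^{i+1} − 1)/3 for all i ≥ 0.

N(H[i]) = (4^{i+1} − 1)/3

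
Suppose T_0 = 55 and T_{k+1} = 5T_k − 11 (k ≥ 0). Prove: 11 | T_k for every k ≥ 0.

Base case: T_0 = 55 = 11·5, so 11 | T_0.
Assume 11 | T_r, so T_r = 11t for some integer t.
Then T_{r+1} = 5T_r − 11 = 5·(11t) − 11 = 11(5t − 1), so 11 | T_{r+1}.
By induction, 11 | T_k for all k ≥ 0.

11 | T_k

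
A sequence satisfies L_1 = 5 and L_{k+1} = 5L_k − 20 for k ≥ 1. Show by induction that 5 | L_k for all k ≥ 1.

Base case: L_1 = 5 = 5·1, so 5 | L_1.
Assume 5 | L_r, so L_r = 5t for some integer t.
Then L_{r+1} = 5L_r − 20 = 5·(5t) − 20 = 5(5t − 4), so 5 | L_{r+1}.
This completes the inductive step, so 5 | L_k for all k ≥ 1.

5 | L_k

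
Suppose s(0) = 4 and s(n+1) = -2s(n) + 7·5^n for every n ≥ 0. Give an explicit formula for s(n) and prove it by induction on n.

Claim: s(n) = 3·(-2)^n + 5^n.

Base case: s(0) = 4, and 3·(-2)^0 + 5^0 = 3 + 1 = 4.
Assume s(m) = 3·(-2)^m + 5^m for some m ≥ 0.
Then s(m+1) = -2s(m) + 7·5^m = -2·(3·(-2)^m + 5^m) + 7·5^m = 3·(-2)^{m+1} − 2·5^m + 7·5^m = 3·(-2)^{m+1} + 5·5^m = 3·(-2)^{m+1} + 5^{m+1}.
Hence s(n) = 3·(-2)^n + 5^n for every n ≥ 0, by induction.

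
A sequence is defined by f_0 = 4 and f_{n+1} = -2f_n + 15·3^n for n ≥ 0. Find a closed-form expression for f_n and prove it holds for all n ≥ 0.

Claim: f_n = (-2)^n + 3·3^n.

Base case: f_0 = 4, and (-2)^0 + 3·3^0 = 1 + 3 = 4.
Assume f_j = (-2)^j + 3·3^j for some j ≥ 0.
Then f_{j+1} = -2f_j + 15·3^j = -2·((-2)^j + 3·3^j) + 15·3^j = (-2)^{j+1} − 6·3^j + 15·3^j = (-2)^{j+1} + 9·3^j = (-2)^{j+1} + 3·3^{j+1}.
This completes the inductive step, so f_n = (-2)^n + 3·3^n for all n ≥ 0.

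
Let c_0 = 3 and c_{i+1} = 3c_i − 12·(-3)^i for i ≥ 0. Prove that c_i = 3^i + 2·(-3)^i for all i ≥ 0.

Base case: c_0 = 3, and 3^0 + 2·(-3)^0 = 1 + 2 = 3.
Assume c_j = 3^j + 2·(-3)^j for some j ≥ 0.
Then c_{j+1} = 3c_j − 12·(-3)^j = 3·(3^j + 2·(-3)^j) − 12·(-3)^j = 3^{j+1} + 6·(-3)^j − 12·(-3)^j = 3^{j+1} − 6·(-3)^j = 3^{j+1} + 2·(-3)^{j+1}.
This completes the inductive step, so c_i = 3^i + 2·(-3)^i for all i ≥ 0.

c_i = 3^i + 2·(-3)^i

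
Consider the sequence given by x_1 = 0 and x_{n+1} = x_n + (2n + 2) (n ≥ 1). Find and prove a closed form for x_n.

Claim: x_n = n^2 + n − 2.

Base case: x_1 = 0, and 1^2 + 1 − 2 = 0.
Assume x_m = m^2 + m − 2.
Then x_{m+1} = x_m + (2m + 2) = (m^2 + m − 2) + (2m + 2) = m^2 + 3m,
and (m+1)^2 + (m+1) − 2 = m^2 + 3m.
Hence x_n = n^2 + n − 2 for every n ≥ 1, by induction.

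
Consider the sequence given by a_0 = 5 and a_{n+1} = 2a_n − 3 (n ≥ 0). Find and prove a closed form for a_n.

Claim: a_n = 2^{n+1} + 3.

Base case: a_0 = 5, and 2^{0+1} + 3 = 2 + 3 = 5.
Assume a_m = 2^{m+1} + 3 for some m ≥ 0.
Then a_{m+1} = 2a_m − 3 = 2·(2^{m+1} + 3) − 3 = 2^{m+2} + 6 − 3 = 2^{m+2} + 3.
By induction, a_n = 2^{n+1} + 3 for all n ≥ 0.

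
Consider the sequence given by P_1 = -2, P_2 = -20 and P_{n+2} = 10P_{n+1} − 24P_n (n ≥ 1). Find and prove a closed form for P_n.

Claim: P_n = -6^n + 4^n.

Base cases: P_1 = -2 and -6^1 + 4^1 = -2; P_2 = -20 and -6^2 + 4^2 = -20.
Assume P_j = -6^j + 4^j for all 1 ≤ j ≤ k, where k ≥ 2.
Then P_{k+1} = 10P_k − 24P_{k−1} = 10·(-6^k + 4^k) − 24·(-6^{k−1} + 4^{k−1}) = -(10·6 − 24)6^{k−1} + (10·4 − 24)4^{k−1} = -36·6^{k−1} + 16·4^{k−1} = -6^{k+1} + 4^{k+1}.
By strong induction, P_n = -6^n + 4^n for all n ≥ 1.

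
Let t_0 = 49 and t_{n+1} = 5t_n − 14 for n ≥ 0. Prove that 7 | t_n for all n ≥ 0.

Base case: t_0 = 49 = 7·7, so 7 | t_0.
Assume 7 | t_j, so t_j = 7s for some integer s.
Then t_{j+1} = 5t_j − 14 = 5·(7s) − 14 = 7(5s − 2), so 7 | t_{j+1}.
This completes the inductive step, so 7 | t_n for all n ≥ 0.

7 | t_n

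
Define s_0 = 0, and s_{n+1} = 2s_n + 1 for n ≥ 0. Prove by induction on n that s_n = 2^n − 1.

Base case: s_0 = 0, and 2^0 − 1 = 1 − 1 = 0.
Assume s_j = 2^j − 1 for some j ≥ 0.
Then s_{j+1} = 2s_j + 1 = 2·(2^j − 1) + 1 = 2^{j+1} − 2 + 1 = 2^{j+1} − 1.
By induction, s_n = 2^n − 1 for all n ≥ 0.

s_n = 2^n − 1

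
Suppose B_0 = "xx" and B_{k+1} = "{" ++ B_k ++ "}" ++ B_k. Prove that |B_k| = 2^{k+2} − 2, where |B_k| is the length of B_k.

Base case: |B_0| = 2, and 2^{0+2} − 2 = 2.
Assume |B_m| = 2^{m+2} − 2.
Then |B_{m+1}| = 1 + |B_m| + 1 + |B_m| = 2|B_m| + 2 = 2(2^{m+2} − 2) + 2 = 2^{m+3} − 4 + 2 = 2^{m+3} − 2.
By induction, |B_k| = 2^{k+2} − 2 for all k ≥ 0.

|B_k| = 2^{k+2} − 2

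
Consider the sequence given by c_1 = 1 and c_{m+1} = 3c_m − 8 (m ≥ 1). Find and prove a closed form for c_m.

Claim: c_m = -3^m + 4.

Base case: c_1 = 1, and -3^1 + 4 = -3 + 4 = 1.
Assume c_j = -3^j + 4 for some j ≥ 1.
Then c_{j+1} = 3c_j − 8 = 3·(-3^j + 4) − 8 = -3^{j+1} + 12 − 8 = -3^{j+1} + 4.
Hence c_m = -3^m + 4 for every m ≥ 1, by induction.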